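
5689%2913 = 2776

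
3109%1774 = 1335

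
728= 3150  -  2422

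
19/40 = 19/40  =  0.47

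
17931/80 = 224 + 11/80 = 224.14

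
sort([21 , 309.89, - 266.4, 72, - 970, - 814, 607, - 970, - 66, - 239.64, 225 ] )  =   [-970,-970, - 814, -266.4, - 239.64 ,- 66,21, 72, 225,  309.89,607]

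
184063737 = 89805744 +94257993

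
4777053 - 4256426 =520627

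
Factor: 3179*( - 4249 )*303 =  - 3^1*7^1* 11^1*17^2*101^1*607^1 = - 4092794013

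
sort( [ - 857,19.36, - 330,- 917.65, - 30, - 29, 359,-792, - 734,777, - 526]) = [ - 917.65, - 857,- 792, - 734, - 526, - 330, -30, - 29,19.36,359 , 777 ] 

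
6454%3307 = 3147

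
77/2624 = 77/2624 = 0.03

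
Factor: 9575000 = 2^3*5^5*383^1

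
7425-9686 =- 2261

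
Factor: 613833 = 3^1 *11^2*19^1*89^1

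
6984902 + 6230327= 13215229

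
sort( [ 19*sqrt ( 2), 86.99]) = [ 19*  sqrt(2),86.99 ] 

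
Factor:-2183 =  - 37^1*59^1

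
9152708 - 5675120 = 3477588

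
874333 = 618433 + 255900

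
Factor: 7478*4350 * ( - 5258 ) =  - 2^3 * 3^1*5^2*11^1 * 29^1*239^1*3739^1 = -  171039059400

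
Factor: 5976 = 2^3*3^2*83^1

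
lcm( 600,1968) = 49200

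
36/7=36/7 = 5.14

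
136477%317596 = 136477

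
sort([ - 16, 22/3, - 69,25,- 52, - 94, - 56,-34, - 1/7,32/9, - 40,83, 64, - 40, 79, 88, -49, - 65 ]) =[ - 94, - 69, - 65, - 56,  -  52, - 49, - 40,-40 , - 34, - 16 , - 1/7,32/9, 22/3,25,  64,79, 83 , 88]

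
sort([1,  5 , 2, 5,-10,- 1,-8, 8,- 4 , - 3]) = [ - 10,-8,-4,-3, - 1,1,2, 5,5,8 ]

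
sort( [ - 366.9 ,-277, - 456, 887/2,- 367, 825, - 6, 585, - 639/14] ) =[-456,-367, - 366.9, - 277,-639/14, - 6,887/2,585, 825]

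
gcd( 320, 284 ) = 4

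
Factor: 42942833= 17^1 * 2526049^1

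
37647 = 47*801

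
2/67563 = 2/67563 = 0.00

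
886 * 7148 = 6333128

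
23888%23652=236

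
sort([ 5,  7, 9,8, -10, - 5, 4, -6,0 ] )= [ - 10,-6, - 5 , 0, 4,5,7, 8, 9 ]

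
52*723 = 37596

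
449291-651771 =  - 202480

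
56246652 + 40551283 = 96797935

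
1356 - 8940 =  - 7584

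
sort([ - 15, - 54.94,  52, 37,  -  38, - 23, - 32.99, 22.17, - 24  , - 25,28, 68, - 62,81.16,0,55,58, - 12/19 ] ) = [-62,-54.94, - 38, - 32.99,-25, - 24, - 23, -15, - 12/19,  0,  22.17, 28,37,  52,55,58,68, 81.16] 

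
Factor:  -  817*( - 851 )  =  19^1*23^1*37^1*43^1=695267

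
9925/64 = 9925/64 = 155.08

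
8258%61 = 23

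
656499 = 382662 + 273837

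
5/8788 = 5/8788 = 0.00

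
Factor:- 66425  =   -5^2*2657^1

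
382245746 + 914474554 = 1296720300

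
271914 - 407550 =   -  135636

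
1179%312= 243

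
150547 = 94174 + 56373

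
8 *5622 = 44976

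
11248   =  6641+4607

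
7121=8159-1038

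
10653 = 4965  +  5688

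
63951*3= 191853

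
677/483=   1 +194/483 = 1.40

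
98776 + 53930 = 152706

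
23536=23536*1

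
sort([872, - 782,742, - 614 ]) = [ - 782, - 614,742,872]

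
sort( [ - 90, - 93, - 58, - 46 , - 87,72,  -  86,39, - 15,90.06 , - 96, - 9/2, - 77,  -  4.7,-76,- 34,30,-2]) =[ - 96, - 93, - 90, - 87, - 86,-77, -76,  -  58,-46, - 34, - 15, - 4.7, - 9/2,  -  2, 30,39, 72,90.06]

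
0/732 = 0 = 0.00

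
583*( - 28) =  - 16324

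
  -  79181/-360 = 79181/360 = 219.95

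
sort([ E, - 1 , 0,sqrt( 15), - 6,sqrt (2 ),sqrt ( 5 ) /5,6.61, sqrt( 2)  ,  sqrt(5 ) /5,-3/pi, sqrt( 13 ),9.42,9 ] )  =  [ - 6, - 1 , - 3/pi,  0, sqrt(5 ) /5,sqrt( 5)/5,sqrt( 2), sqrt(2 ),  E, sqrt (13 ),sqrt( 15), 6.61, 9,9.42] 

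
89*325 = 28925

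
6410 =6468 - 58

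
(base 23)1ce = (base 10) 819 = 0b1100110011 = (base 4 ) 30303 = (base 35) ne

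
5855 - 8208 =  - 2353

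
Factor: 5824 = 2^6 * 7^1 * 13^1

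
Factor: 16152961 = 11^1*59^1*24889^1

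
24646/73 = 337 + 45/73 = 337.62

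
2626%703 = 517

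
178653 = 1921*93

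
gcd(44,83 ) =1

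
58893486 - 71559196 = - 12665710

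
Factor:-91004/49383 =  - 2^2 * 3^( - 3)*31^( - 1 )*59^(-1)*22751^1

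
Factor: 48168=2^3*3^3*223^1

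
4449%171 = 3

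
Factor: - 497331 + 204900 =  - 292431= - 3^1 * 107^1 * 911^1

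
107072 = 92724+14348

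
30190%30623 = 30190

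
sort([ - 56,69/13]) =[ - 56, 69/13 ]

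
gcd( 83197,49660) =1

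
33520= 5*6704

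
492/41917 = 492/41917 = 0.01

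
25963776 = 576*45076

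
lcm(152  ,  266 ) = 1064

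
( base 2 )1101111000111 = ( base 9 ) 10671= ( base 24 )C87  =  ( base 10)7111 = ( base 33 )6HG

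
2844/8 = 355 + 1/2 = 355.50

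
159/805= 159/805 = 0.20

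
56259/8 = 7032 + 3/8= 7032.38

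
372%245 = 127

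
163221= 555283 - 392062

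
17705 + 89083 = 106788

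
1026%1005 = 21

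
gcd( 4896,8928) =288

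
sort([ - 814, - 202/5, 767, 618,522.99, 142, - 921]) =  [ - 921, - 814, - 202/5,  142, 522.99 , 618, 767]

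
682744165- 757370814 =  - 74626649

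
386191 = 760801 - 374610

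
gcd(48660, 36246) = 6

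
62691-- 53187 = 115878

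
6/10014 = 1/1669 = 0.00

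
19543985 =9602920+9941065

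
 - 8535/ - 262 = 8535/262 = 32.58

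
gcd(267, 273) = 3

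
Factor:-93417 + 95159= 1742 = 2^1*13^1*67^1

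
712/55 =12+52/55= 12.95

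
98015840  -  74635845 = 23379995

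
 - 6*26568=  - 159408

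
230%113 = 4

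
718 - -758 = 1476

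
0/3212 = 0 =0.00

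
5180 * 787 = 4076660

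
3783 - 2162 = 1621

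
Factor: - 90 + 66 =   -  2^3*3^1=- 24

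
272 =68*4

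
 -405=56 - 461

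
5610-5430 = 180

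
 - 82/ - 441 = 82/441 = 0.19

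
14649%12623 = 2026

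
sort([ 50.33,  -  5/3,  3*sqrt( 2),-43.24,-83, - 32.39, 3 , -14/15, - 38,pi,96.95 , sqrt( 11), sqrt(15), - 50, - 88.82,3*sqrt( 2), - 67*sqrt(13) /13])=[ - 88.82,  -  83, - 50,-43.24 , - 38 , - 32.39,-67*sqrt( 13)/13 , - 5/3, - 14/15,  3, pi, sqrt( 11), sqrt(  15),3 * sqrt( 2), 3*sqrt ( 2),50.33, 96.95]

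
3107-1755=1352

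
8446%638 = 152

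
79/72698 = 79/72698=0.00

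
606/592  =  303/296 = 1.02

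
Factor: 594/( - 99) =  - 2^1 * 3^1 = - 6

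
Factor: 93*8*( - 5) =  -2^3*3^1*5^1*31^1 = - 3720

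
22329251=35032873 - 12703622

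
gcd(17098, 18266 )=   2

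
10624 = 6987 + 3637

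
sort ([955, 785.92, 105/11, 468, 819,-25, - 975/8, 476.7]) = [  -  975/8, - 25, 105/11, 468, 476.7, 785.92,819,955]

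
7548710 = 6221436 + 1327274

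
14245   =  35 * 407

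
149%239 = 149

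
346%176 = 170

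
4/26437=4/26437 = 0.00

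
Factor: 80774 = 2^1*40387^1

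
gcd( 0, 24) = 24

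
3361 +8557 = 11918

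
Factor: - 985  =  - 5^1*197^1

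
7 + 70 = 77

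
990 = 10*99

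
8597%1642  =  387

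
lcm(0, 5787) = 0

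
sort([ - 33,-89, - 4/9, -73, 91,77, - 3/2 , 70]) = [ - 89, - 73, - 33, - 3/2, - 4/9, 70, 77, 91]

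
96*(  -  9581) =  - 919776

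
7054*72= 507888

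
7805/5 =1561 = 1561.00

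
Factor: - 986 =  - 2^1*17^1*29^1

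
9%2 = 1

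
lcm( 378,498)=31374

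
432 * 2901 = 1253232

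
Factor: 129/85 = 3^1*5^(-1)*17^ ( - 1)*43^1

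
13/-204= -13/204 =- 0.06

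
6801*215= 1462215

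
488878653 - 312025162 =176853491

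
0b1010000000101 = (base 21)BD1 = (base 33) 4NA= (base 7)20641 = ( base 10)5125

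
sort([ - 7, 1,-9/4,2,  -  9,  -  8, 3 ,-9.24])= [ - 9.24 ,-9, - 8, - 7, - 9/4,  1, 2, 3] 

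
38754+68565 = 107319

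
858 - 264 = 594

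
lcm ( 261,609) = 1827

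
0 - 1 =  - 1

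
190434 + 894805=1085239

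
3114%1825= 1289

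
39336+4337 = 43673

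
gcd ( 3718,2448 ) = 2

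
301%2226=301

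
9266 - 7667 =1599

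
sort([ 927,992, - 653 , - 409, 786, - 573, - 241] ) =[ - 653, - 573, - 409,  -  241,786 , 927,992] 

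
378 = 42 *9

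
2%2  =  0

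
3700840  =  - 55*( - 67288)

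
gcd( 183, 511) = 1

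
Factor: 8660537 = 8660537^1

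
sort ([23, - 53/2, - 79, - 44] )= [ - 79, - 44, - 53/2, 23]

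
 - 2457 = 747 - 3204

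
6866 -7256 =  -390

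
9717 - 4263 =5454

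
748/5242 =374/2621=0.14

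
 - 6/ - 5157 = 2/1719 = 0.00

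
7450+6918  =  14368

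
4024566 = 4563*882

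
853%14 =13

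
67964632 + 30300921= 98265553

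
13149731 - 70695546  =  - 57545815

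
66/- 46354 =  - 1 + 2104/2107  =  -0.00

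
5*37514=187570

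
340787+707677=1048464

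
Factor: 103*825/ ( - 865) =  - 3^1 * 5^1*11^1 * 103^1* 173^( - 1) = -16995/173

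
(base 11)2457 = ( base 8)6210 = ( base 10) 3208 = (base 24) 5DG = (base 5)100313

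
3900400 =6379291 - 2478891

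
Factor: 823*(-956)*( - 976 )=2^6 * 61^1*239^1 * 823^1   =  767905088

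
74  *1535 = 113590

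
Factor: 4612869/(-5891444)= - 2^(-2)*3^5*13^( - 1) * 19^( - 1 ) * 41^1*67^( - 1 )*89^(-1 )*463^1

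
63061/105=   600+ 61/105= 600.58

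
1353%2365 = 1353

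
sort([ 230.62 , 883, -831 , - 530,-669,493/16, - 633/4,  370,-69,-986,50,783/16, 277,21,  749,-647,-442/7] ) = [ -986, - 831, - 669, - 647, - 530, - 633/4,-69, - 442/7,21, 493/16,783/16, 50,230.62 , 277,370 , 749,  883]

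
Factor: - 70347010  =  -2^1*5^1*7034701^1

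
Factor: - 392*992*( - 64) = 24887296 = 2^14*7^2*31^1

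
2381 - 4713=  - 2332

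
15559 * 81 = 1260279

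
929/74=12 + 41/74= 12.55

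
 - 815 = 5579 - 6394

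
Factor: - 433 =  - 433^1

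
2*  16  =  32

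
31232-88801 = - 57569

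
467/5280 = 467/5280 = 0.09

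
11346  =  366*31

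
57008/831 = 68 + 500/831 = 68.60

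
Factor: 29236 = 2^2 *7309^1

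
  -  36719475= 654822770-691542245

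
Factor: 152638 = 2^1*167^1*457^1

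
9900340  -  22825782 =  - 12925442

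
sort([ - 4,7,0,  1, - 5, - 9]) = [ - 9,-5, - 4, 0,1 , 7]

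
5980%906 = 544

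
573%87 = 51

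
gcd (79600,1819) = 1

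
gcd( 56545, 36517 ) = 1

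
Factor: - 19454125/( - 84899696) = 2^(  -  4 )*5^3*7^( - 1 )*103^1*809^( - 1)*937^( - 1 )*1511^1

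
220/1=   220  =  220.00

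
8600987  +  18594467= 27195454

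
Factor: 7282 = 2^1*11^1* 331^1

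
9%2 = 1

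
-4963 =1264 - 6227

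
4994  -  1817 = 3177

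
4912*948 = 4656576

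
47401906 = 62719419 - 15317513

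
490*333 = 163170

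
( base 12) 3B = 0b101111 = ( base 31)1g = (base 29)1I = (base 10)47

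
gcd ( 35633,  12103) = 13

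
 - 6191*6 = -37146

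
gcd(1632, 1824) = 96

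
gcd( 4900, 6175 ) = 25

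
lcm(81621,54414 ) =163242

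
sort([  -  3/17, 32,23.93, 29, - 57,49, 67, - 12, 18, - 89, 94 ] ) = [-89,- 57,-12, - 3/17,18, 23.93, 29, 32, 49, 67, 94] 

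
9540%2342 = 172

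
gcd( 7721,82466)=1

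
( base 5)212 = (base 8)71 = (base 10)57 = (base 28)21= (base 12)49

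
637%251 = 135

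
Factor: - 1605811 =-1605811^1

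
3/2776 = 3/2776 = 0.00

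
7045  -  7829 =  - 784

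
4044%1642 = 760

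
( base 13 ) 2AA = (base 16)1DE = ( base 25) J3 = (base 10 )478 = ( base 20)13i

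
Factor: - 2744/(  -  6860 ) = 2/5 = 2^1 * 5^( - 1 ) 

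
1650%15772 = 1650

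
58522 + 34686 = 93208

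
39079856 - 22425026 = 16654830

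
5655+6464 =12119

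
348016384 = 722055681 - 374039297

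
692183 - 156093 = 536090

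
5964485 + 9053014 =15017499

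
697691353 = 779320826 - 81629473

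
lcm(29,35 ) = 1015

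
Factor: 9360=2^4*3^2*5^1*13^1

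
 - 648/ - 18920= 81/2365 =0.03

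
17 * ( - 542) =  - 9214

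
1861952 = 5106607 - 3244655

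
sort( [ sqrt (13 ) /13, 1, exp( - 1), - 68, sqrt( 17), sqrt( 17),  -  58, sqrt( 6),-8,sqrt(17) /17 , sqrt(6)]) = [  -  68, - 58, - 8, sqrt( 17 ) /17 , sqrt(13) /13, exp(-1 ), 1,sqrt( 6 ), sqrt(6 ),sqrt (17) , sqrt ( 17 )]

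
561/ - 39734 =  - 561/39734 = - 0.01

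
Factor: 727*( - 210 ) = -152670 = - 2^1*3^1*5^1 * 7^1 *727^1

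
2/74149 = 2/74149  =  0.00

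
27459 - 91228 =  - 63769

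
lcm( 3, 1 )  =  3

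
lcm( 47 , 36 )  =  1692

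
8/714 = 4/357 = 0.01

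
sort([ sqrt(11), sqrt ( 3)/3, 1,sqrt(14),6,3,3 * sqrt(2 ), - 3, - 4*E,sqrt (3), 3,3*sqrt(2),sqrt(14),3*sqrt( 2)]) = [  -  4*E, - 3,sqrt( 3) /3,1,sqrt(3),3,3, sqrt(11),sqrt( 14 ), sqrt( 14 ), 3*sqrt( 2 ),3*sqrt( 2),3*sqrt ( 2),  6]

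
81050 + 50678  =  131728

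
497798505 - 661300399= - 163501894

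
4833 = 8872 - 4039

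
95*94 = 8930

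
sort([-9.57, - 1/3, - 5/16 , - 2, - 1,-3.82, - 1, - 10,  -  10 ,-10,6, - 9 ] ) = [  -  10, - 10, - 10, - 9.57, - 9,-3.82, - 2,-1, - 1, - 1/3, - 5/16,6]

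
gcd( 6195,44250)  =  885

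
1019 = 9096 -8077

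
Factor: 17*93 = 1581= 3^1*17^1*31^1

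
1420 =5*284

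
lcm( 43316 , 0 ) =0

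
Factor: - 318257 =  - 17^1*97^1*193^1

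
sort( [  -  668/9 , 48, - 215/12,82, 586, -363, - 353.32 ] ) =[ - 363, - 353.32, - 668/9,-215/12,48,82,586]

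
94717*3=284151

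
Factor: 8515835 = 5^1*139^1 * 12253^1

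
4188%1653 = 882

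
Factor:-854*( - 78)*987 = 65746044 = 2^2 * 3^2*7^2 * 13^1 * 47^1*61^1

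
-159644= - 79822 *2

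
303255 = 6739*45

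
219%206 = 13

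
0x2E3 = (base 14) 3ab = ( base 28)QB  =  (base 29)PE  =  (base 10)739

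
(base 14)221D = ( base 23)B3J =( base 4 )1130103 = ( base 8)13423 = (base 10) 5907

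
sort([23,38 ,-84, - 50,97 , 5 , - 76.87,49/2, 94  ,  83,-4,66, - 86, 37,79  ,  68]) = [ - 86, - 84, -76.87 ,-50, - 4,5 , 23,49/2, 37,38 , 66,68 , 79 , 83,94,97 ]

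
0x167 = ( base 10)359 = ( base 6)1355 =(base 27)d8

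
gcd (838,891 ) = 1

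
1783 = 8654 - 6871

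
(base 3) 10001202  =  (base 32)25q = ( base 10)2234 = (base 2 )100010111010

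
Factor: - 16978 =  - 2^1*13^1*653^1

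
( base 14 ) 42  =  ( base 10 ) 58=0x3a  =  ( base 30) 1S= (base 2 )111010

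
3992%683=577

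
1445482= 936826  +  508656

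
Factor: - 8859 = -3^1*2953^1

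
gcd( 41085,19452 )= 3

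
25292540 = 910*27794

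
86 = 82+4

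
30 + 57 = 87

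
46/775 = 46/775= 0.06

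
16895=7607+9288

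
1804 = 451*4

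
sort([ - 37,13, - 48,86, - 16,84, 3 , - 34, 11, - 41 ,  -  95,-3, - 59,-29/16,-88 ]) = [ - 95, - 88,-59, - 48 , - 41,  -  37,  -  34,  -  16,  -  3,- 29/16, 3,11, 13, 84,86] 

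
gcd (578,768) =2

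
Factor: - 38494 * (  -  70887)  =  2^1*3^1 * 19^1*1013^1*23629^1= 2728724178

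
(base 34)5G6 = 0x18BA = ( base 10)6330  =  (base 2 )1100010111010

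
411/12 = 137/4 = 34.25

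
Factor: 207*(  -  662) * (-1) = 2^1 * 3^2*23^1*331^1=   137034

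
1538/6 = 769/3  =  256.33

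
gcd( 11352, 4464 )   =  24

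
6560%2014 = 518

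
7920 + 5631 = 13551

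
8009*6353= 50881177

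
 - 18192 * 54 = - 982368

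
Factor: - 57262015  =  -5^1*11452403^1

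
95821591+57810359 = 153631950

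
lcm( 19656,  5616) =39312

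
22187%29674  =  22187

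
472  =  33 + 439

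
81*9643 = 781083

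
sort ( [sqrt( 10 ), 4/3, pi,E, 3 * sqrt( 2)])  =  [ 4/3,E,pi,sqrt(10 ),3*sqrt( 2 )]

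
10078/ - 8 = -1260 +1/4=-  1259.75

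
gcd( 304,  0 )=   304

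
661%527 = 134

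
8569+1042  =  9611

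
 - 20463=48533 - 68996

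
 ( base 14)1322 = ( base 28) 482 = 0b110100100010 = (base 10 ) 3362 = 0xd22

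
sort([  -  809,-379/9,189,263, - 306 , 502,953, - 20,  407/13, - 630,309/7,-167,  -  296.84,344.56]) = [ - 809, - 630,  -  306, - 296.84, - 167, - 379/9, - 20,407/13 , 309/7,189, 263,  344.56,502,953 ]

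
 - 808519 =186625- 995144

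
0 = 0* 825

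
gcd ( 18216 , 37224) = 792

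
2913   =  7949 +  - 5036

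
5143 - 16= 5127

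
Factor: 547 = 547^1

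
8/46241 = 8/46241 = 0.00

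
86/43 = 2  =  2.00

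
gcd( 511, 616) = 7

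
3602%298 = 26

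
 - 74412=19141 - 93553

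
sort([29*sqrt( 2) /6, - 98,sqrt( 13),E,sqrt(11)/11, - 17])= [ - 98,- 17, sqrt(11)/11, E,sqrt( 13 ), 29 * sqrt(2) /6 ]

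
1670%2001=1670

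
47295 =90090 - 42795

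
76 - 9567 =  - 9491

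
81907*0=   0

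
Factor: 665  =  5^1 * 7^1*19^1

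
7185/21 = 2395/7 = 342.14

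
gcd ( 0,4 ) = 4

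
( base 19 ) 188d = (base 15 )2E0C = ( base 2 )10011010111000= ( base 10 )9912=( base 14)3880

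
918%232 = 222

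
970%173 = 105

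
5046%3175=1871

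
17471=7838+9633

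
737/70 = 737/70 = 10.53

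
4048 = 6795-2747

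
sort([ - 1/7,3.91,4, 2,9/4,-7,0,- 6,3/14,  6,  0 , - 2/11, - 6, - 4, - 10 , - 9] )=[ - 10,-9, - 7,- 6, - 6, - 4, - 2/11, - 1/7 , 0,0 , 3/14,2,9/4, 3.91,4,6] 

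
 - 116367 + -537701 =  - 654068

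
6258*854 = 5344332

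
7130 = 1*7130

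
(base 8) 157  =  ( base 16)6F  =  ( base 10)111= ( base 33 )3C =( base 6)303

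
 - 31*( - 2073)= 64263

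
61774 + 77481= 139255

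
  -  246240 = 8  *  ( - 30780)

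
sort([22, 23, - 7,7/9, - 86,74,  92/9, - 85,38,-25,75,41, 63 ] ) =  [ - 86, - 85, - 25, - 7,7/9,92/9,22, 23, 38,41, 63,74, 75 ] 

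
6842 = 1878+4964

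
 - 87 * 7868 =-684516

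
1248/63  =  19 + 17/21 =19.81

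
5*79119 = 395595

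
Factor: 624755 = 5^1 * 124951^1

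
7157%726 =623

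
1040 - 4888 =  - 3848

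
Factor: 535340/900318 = 2^1*3^(-1)*5^1*13^1*29^1*71^1*150053^( - 1) = 267670/450159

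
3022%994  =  40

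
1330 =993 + 337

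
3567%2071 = 1496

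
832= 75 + 757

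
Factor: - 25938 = -2^1*3^2 *11^1*131^1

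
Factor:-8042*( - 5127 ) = 41231334 = 2^1*3^1*1709^1*4021^1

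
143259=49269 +93990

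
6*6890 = 41340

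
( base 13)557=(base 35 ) Q7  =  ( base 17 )32G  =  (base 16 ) 395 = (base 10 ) 917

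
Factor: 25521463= 11^1 * 31^1*74843^1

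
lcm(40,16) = 80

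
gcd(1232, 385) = 77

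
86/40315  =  86/40315 = 0.00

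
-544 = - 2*272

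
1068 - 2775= - 1707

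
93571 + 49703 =143274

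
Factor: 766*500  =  2^3*5^3 *383^1 = 383000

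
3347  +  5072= 8419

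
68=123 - 55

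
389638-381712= 7926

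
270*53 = 14310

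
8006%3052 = 1902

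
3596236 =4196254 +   -  600018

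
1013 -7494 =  - 6481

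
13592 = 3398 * 4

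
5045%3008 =2037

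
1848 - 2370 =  - 522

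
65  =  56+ 9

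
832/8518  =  416/4259 = 0.10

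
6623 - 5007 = 1616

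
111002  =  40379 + 70623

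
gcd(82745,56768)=1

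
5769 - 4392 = 1377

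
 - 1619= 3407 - 5026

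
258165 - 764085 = -505920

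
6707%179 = 84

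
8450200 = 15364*550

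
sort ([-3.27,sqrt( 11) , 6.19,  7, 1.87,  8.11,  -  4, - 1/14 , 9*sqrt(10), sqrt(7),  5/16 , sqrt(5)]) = [ - 4 ,-3.27 , - 1/14 , 5/16, 1.87,sqrt(5),sqrt( 7 ), sqrt( 11),6.19,7, 8.11 , 9*sqrt( 10)]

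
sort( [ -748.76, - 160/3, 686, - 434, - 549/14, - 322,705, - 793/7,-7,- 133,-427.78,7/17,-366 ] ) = [ - 748.76, - 434,  -  427.78,  -  366, - 322, - 133, - 793/7, - 160/3,-549/14,  -  7, 7/17,686, 705]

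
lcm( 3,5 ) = 15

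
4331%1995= 341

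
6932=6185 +747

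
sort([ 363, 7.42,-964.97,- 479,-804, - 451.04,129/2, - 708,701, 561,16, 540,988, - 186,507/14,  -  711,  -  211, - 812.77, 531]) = [ - 964.97, - 812.77,-804, - 711, - 708, - 479, - 451.04,-211, - 186,7.42,  16,507/14,129/2, 363,531,540, 561,701,988]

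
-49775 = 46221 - 95996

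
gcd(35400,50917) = 59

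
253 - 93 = 160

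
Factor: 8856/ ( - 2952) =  - 3^1 = - 3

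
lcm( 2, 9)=18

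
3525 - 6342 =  - 2817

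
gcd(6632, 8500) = 4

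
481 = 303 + 178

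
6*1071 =6426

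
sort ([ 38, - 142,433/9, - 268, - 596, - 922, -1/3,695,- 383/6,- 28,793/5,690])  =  [ - 922 ,  -  596, -268, - 142 , - 383/6,-28, - 1/3,38,  433/9,793/5,  690,695]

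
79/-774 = -79/774 = - 0.10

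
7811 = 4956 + 2855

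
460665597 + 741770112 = 1202435709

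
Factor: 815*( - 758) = -617770  =  - 2^1*5^1*163^1 * 379^1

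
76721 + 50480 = 127201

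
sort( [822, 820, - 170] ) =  [ - 170, 820,822]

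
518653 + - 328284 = 190369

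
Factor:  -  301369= - 23^1*13103^1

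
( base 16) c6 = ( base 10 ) 198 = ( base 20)9i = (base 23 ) 8E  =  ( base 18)b0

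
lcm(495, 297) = 1485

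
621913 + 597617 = 1219530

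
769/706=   1 + 63/706=1.09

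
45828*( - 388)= -17781264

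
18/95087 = 18/95087 = 0.00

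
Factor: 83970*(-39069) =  - 3280623930=- 2^1*3^6*5^1 * 311^1 * 1447^1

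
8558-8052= 506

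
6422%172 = 58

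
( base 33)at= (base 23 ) fe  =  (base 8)547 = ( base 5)2414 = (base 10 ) 359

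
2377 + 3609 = 5986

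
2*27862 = 55724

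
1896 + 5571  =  7467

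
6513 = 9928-3415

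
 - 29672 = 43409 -73081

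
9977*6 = 59862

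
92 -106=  - 14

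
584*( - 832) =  - 485888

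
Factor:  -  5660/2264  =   - 5/2= - 2^( - 1 )*5^1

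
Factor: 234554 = 2^1*23^1*5099^1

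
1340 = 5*268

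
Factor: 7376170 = 2^1*5^1*737617^1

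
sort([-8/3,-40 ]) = [ - 40, - 8/3]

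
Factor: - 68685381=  - 3^3*59^1 *43117^1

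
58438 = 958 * 61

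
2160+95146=97306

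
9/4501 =9/4501 = 0.00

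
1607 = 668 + 939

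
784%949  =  784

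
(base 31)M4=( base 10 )686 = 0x2ae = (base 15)30B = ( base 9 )842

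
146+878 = 1024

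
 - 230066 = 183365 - 413431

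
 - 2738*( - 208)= 569504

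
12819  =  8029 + 4790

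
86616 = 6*14436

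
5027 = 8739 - 3712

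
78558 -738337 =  - 659779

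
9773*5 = 48865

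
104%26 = 0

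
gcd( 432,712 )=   8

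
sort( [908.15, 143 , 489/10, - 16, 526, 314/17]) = [ - 16, 314/17,  489/10, 143,526, 908.15]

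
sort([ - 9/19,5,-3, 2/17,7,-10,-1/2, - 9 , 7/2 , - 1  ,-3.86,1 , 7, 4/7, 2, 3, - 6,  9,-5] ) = [-10, - 9 ,-6, - 5,-3.86,-3,-1, - 1/2, - 9/19, 2/17, 4/7 , 1,  2,3,7/2, 5,  7, 7 , 9]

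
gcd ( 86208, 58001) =1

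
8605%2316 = 1657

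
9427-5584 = 3843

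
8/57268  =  2/14317 =0.00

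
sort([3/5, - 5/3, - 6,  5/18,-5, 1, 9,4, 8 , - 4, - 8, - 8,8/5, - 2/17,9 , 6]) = [  -  8, - 8, - 6, - 5, - 4, - 5/3, - 2/17, 5/18,  3/5, 1, 8/5, 4, 6,8, 9 , 9]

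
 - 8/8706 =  -4/4353 = - 0.00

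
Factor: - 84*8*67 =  - 45024 = -  2^5*3^1*7^1*67^1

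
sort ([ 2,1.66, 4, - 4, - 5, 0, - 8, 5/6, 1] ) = [ - 8, - 5, - 4, 0, 5/6,1  ,  1.66, 2, 4 ] 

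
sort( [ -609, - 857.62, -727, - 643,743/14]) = [ - 857.62,  -  727,- 643, - 609, 743/14]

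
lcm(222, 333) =666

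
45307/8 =45307/8 =5663.38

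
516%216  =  84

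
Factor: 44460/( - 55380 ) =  - 57/71 = - 3^1  *19^1*71^( - 1 ) 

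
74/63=74/63 = 1.17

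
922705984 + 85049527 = 1007755511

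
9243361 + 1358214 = 10601575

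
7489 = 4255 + 3234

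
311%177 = 134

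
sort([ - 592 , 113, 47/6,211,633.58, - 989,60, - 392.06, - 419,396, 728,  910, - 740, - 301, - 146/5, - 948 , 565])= [ - 989  ,  -  948,-740, - 592,-419, - 392.06, - 301, - 146/5,47/6, 60,113, 211,396, 565,633.58,728, 910 ] 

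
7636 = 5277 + 2359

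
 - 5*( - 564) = 2820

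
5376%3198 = 2178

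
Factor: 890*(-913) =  - 2^1*5^1*11^1*83^1*89^1 = -  812570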